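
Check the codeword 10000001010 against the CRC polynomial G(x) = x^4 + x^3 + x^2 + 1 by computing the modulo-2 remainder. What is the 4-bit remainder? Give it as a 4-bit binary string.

0010

Modulo-2 division of 10000001010 by 11101:
  pos 0: 10000 XOR 11101 = 01101
  pos 1: 11010 XOR 11101 = 00111
  pos 3: 11101 XOR 11101 = 00000
Remainder = 0010 (nonzero — an error is detected).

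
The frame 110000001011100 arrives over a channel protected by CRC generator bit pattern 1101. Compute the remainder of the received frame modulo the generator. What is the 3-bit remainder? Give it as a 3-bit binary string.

111

Modulo-2 division of 110000001011100 by 1101:
  pos 0: 1100 XOR 1101 = 0001
  pos 3: 1000 XOR 1101 = 0101
  pos 4: 1010 XOR 1101 = 0111
  pos 5: 1111 XOR 1101 = 0010
  pos 7: 1001 XOR 1101 = 0100
  pos 8: 1001 XOR 1101 = 0100
  pos 9: 1001 XOR 1101 = 0100
  pos 10: 1000 XOR 1101 = 0101
  pos 11: 1010 XOR 1101 = 0111
Remainder = 111 (nonzero — an error is detected).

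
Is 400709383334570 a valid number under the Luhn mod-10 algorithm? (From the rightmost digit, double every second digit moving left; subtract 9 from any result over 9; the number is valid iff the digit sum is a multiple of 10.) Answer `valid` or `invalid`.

From the right, keep odd positions and double even positions (subtract 9 from any doubled value over 9):
  doubled (positions 2,4,...): 5 8 6 7 9 5 0 → sum 40
  kept (positions 1,3,...): 0 5 3 3 3 0 0 4 → sum 18
Total = 58.
58 mod 10 = 8, so the number is invalid.

invalid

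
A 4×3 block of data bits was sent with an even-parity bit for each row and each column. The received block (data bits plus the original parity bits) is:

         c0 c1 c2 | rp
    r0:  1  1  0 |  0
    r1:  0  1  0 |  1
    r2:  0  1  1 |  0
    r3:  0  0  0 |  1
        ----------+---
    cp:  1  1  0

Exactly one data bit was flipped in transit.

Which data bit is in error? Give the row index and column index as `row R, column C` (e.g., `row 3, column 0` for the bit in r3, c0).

Recompute each row's even parity and compare to rp:
  r0: data parity 0, sent rp 0 → ok
  r1: data parity 1, sent rp 1 → ok
  r2: data parity 0, sent rp 0 → ok
  r3: data parity 0, sent rp 1 → mismatch
Recompute each column's even parity and compare to cp:
  c0: data parity 1, sent cp 1 → ok
  c1: data parity 1, sent cp 1 → ok
  c2: data parity 1, sent cp 0 → mismatch
Exactly one row (r3) and one column (c2) fail → the flipped bit is at their intersection.

row 3, column 2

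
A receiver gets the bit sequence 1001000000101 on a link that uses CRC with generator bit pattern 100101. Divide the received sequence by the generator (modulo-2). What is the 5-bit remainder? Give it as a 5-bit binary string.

Modulo-2 division of 1001000000101 by 100101:
  pos 0: 100100 XOR 100101 = 000001
  pos 5: 100001 XOR 100101 = 000100
Remainder = 10001 (nonzero — an error is detected).

10001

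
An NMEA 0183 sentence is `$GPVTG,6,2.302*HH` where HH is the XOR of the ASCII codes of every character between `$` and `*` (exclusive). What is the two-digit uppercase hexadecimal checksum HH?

49

XOR the ASCII codes of the payload characters:
  'G' = 0x47 → acc = 0x47
  'P' = 0x50 → acc = 0x17
  'V' = 0x56 → acc = 0x41
  'T' = 0x54 → acc = 0x15
  'G' = 0x47 → acc = 0x52
  ',' = 0x2C → acc = 0x7E
  '6' = 0x36 → acc = 0x48
  ',' = 0x2C → acc = 0x64
  '2' = 0x32 → acc = 0x56
  '.' = 0x2E → acc = 0x78
  '3' = 0x33 → acc = 0x4B
  '0' = 0x30 → acc = 0x7B
  '2' = 0x32 → acc = 0x49
Checksum = 0x49.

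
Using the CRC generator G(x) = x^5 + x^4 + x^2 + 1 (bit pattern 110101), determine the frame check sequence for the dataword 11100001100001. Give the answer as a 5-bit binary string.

10010

Append 5 zeros: 1110000110000100000. Divide by 110101 (XOR where the leading bit is 1):
  pos 0: 111000 XOR 110101 = 001101
  pos 2: 110101 XOR 110101 = 000000
  pos 8: 100001 XOR 110101 = 010100
  pos 9: 101000 XOR 110101 = 011101
  pos 10: 111010 XOR 110101 = 001111
  pos 12: 111100 XOR 110101 = 001001
Remainder (last 5 bits) = 10010. This is the CRC / FCS.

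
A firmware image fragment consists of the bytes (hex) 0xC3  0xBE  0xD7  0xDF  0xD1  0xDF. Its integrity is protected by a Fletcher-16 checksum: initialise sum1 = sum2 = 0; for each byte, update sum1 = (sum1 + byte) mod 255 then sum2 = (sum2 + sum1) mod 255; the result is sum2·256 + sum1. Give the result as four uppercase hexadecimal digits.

Running sums (mod 255):
  after byte 0 (0xC3): sum1=195, sum2=195
  after byte 1 (0xBE): sum1=130, sum2=70
  after byte 2 (0xD7): sum1=90, sum2=160
  after byte 3 (0xDF): sum1=58, sum2=218
  after byte 4 (0xD1): sum1=12, sum2=230
  after byte 5 (0xDF): sum1=235, sum2=210
Checksum = sum2·256 + sum1 = 210·256 + 235 = 53995 = 0xD2EB.

D2EB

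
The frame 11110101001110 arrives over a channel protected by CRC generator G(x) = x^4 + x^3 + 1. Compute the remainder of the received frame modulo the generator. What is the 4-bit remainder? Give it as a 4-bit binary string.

1101

Modulo-2 division of 11110101001110 by 11001:
  pos 0: 11110 XOR 11001 = 00111
  pos 2: 11110 XOR 11001 = 00111
  pos 4: 11110 XOR 11001 = 00111
  pos 6: 11101 XOR 11001 = 00100
  pos 8: 10011 XOR 11001 = 01010
  pos 9: 10100 XOR 11001 = 01101
Remainder = 1101 (nonzero — an error is detected).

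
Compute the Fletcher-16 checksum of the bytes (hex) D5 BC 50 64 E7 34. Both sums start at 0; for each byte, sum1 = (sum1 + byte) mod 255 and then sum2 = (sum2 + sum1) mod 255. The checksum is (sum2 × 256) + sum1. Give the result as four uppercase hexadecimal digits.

Running sums (mod 255):
  after byte 0 (D5): sum1=213, sum2=213
  after byte 1 (BC): sum1=146, sum2=104
  after byte 2 (50): sum1=226, sum2=75
  after byte 3 (64): sum1=71, sum2=146
  after byte 4 (E7): sum1=47, sum2=193
  after byte 5 (34): sum1=99, sum2=37
Checksum = sum2·256 + sum1 = 37·256 + 99 = 9571 = 0x2563.

2563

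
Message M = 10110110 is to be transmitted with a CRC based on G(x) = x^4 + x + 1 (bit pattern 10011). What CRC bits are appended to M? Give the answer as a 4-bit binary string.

Append 4 zeros: 101101100000. Divide by 10011 (XOR where the leading bit is 1):
  pos 0: 10110 XOR 10011 = 00101
  pos 2: 10111 XOR 10011 = 00100
  pos 4: 10000 XOR 10011 = 00011
  pos 7: 11000 XOR 10011 = 01011
Remainder (last 4 bits) = 1011. This is the CRC / FCS.

1011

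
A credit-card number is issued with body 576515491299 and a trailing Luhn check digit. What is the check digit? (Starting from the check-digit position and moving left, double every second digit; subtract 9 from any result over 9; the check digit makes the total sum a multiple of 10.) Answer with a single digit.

5

Partial digits right→left: 9 9 2 1 9 4 5 1 5 6 7 5
Double every second digit counting from the check-digit position (so the 1st, 3rd, 5th, ... of the partial from the right).
  doubled (with −9 where >9): 9 4 9 1 1 5 → sum 29
  kept as-is: 9 1 4 1 6 5 → sum 26
Total = 29 + 26 = 55.
Check digit = (10 − (55 mod 10)) mod 10 = 5.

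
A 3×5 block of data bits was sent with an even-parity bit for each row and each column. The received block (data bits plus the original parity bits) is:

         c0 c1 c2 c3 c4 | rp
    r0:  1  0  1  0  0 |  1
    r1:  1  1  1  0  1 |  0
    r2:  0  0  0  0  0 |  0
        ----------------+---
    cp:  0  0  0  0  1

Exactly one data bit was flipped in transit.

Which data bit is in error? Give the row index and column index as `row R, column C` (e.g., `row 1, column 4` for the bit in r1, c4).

row 0, column 1

Recompute each row's even parity and compare to rp:
  r0: data parity 0, sent rp 1 → mismatch
  r1: data parity 0, sent rp 0 → ok
  r2: data parity 0, sent rp 0 → ok
Recompute each column's even parity and compare to cp:
  c0: data parity 0, sent cp 0 → ok
  c1: data parity 1, sent cp 0 → mismatch
  c2: data parity 0, sent cp 0 → ok
  c3: data parity 0, sent cp 0 → ok
  c4: data parity 1, sent cp 1 → ok
Exactly one row (r0) and one column (c1) fail → the flipped bit is at their intersection.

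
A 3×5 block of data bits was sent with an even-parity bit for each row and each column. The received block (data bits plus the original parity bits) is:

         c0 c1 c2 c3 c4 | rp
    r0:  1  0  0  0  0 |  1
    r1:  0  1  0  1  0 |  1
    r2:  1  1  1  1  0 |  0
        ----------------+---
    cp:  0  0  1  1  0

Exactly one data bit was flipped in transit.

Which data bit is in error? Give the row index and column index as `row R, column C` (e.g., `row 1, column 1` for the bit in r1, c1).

Recompute each row's even parity and compare to rp:
  r0: data parity 1, sent rp 1 → ok
  r1: data parity 0, sent rp 1 → mismatch
  r2: data parity 0, sent rp 0 → ok
Recompute each column's even parity and compare to cp:
  c0: data parity 0, sent cp 0 → ok
  c1: data parity 0, sent cp 0 → ok
  c2: data parity 1, sent cp 1 → ok
  c3: data parity 0, sent cp 1 → mismatch
  c4: data parity 0, sent cp 0 → ok
Exactly one row (r1) and one column (c3) fail → the flipped bit is at their intersection.

row 1, column 3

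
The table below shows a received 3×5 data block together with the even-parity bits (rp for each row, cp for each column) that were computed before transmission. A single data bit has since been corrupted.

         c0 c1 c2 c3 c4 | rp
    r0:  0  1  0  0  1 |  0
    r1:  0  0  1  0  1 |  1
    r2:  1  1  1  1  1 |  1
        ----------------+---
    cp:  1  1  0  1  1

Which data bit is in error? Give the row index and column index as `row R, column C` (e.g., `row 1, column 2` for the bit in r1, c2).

row 1, column 1

Recompute each row's even parity and compare to rp:
  r0: data parity 0, sent rp 0 → ok
  r1: data parity 0, sent rp 1 → mismatch
  r2: data parity 1, sent rp 1 → ok
Recompute each column's even parity and compare to cp:
  c0: data parity 1, sent cp 1 → ok
  c1: data parity 0, sent cp 1 → mismatch
  c2: data parity 0, sent cp 0 → ok
  c3: data parity 1, sent cp 1 → ok
  c4: data parity 1, sent cp 1 → ok
Exactly one row (r1) and one column (c1) fail → the flipped bit is at their intersection.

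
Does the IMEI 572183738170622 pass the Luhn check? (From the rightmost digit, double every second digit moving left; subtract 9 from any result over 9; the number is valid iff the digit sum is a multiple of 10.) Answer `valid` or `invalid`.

From the right, keep odd positions and double even positions (subtract 9 from any doubled value over 9):
  doubled (positions 2,4,...): 4 0 2 6 6 2 5 → sum 25
  kept (positions 1,3,...): 2 6 7 8 7 8 2 5 → sum 45
Total = 70.
70 mod 10 = 0, so the number is valid.

valid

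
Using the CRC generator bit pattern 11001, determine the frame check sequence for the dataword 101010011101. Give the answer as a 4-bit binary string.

Append 4 zeros: 1010100111010000. Divide by 11001 (XOR where the leading bit is 1):
  pos 0: 10101 XOR 11001 = 01100
  pos 1: 11000 XOR 11001 = 00001
  pos 5: 10111 XOR 11001 = 01110
  pos 6: 11100 XOR 11001 = 00101
  pos 8: 10110 XOR 11001 = 01111
  pos 9: 11110 XOR 11001 = 00111
  pos 11: 11100 XOR 11001 = 00101
Remainder (last 4 bits) = 0101. This is the CRC / FCS.

0101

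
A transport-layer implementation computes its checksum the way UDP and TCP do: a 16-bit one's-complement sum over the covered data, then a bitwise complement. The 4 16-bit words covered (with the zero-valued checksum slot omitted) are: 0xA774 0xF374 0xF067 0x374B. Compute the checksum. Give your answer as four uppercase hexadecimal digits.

3D63

One's-complement addition (fold any carry out of bit 15 back into bit 0):
  0xA774 + 0xF374 = 0x19AE8 → wrap carry → 0x9AE9
  0x9AE9 + 0xF067 = 0x18B50 → wrap carry → 0x8B51
  0x8B51 + 0x374B = 0x0C29C
One's-complement sum = 0xC29C.
Checksum = ~0xC29C & 0xFFFF = 0x3D63.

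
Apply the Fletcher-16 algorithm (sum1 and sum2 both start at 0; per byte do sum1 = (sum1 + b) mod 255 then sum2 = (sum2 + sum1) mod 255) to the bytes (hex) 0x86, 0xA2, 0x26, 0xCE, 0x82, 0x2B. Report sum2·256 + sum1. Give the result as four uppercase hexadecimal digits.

Running sums (mod 255):
  after byte 0 (0x86): sum1=134, sum2=134
  after byte 1 (0xA2): sum1=41, sum2=175
  after byte 2 (0x26): sum1=79, sum2=254
  after byte 3 (0xCE): sum1=30, sum2=29
  after byte 4 (0x82): sum1=160, sum2=189
  after byte 5 (0x2B): sum1=203, sum2=137
Checksum = sum2·256 + sum1 = 137·256 + 203 = 35275 = 0x89CB.

89CB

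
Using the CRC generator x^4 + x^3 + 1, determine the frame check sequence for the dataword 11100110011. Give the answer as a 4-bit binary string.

Append 4 zeros: 111001100110000. Divide by 11001 (XOR where the leading bit is 1):
  pos 0: 11100 XOR 11001 = 00101
  pos 2: 10111 XOR 11001 = 01110
  pos 3: 11100 XOR 11001 = 00101
  pos 5: 10101 XOR 11001 = 01100
  pos 6: 11001 XOR 11001 = 00000
Remainder (last 4 bits) = 0000. This is the CRC / FCS.

0000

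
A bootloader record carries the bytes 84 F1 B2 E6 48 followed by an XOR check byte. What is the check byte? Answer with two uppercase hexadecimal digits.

69

XOR the bytes together:
  start with 0x84
  0x84 ⊕ 0xF1 = 0x75
  0x75 ⊕ 0xB2 = 0xC7
  0xC7 ⊕ 0xE6 = 0x21
  0x21 ⊕ 0x48 = 0x69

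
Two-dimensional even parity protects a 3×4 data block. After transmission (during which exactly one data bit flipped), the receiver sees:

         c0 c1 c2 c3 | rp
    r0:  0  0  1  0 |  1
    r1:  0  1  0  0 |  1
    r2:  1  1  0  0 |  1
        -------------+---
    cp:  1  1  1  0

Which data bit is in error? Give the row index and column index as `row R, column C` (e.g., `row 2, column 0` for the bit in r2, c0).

Recompute each row's even parity and compare to rp:
  r0: data parity 1, sent rp 1 → ok
  r1: data parity 1, sent rp 1 → ok
  r2: data parity 0, sent rp 1 → mismatch
Recompute each column's even parity and compare to cp:
  c0: data parity 1, sent cp 1 → ok
  c1: data parity 0, sent cp 1 → mismatch
  c2: data parity 1, sent cp 1 → ok
  c3: data parity 0, sent cp 0 → ok
Exactly one row (r2) and one column (c1) fail → the flipped bit is at their intersection.

row 2, column 1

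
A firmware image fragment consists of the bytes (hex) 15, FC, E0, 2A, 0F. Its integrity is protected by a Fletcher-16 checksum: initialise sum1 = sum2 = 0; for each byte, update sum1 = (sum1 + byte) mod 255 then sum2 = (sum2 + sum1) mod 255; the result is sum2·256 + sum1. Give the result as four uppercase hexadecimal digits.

Running sums (mod 255):
  after byte 0 (15): sum1=21, sum2=21
  after byte 1 (FC): sum1=18, sum2=39
  after byte 2 (E0): sum1=242, sum2=26
  after byte 3 (2A): sum1=29, sum2=55
  after byte 4 (0F): sum1=44, sum2=99
Checksum = sum2·256 + sum1 = 99·256 + 44 = 25388 = 0x632C.

632C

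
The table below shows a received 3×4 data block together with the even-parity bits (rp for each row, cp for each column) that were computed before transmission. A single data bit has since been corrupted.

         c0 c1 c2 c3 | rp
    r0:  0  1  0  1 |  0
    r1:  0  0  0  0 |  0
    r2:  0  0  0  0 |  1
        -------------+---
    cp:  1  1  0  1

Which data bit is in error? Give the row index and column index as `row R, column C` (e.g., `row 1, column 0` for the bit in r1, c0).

Recompute each row's even parity and compare to rp:
  r0: data parity 0, sent rp 0 → ok
  r1: data parity 0, sent rp 0 → ok
  r2: data parity 0, sent rp 1 → mismatch
Recompute each column's even parity and compare to cp:
  c0: data parity 0, sent cp 1 → mismatch
  c1: data parity 1, sent cp 1 → ok
  c2: data parity 0, sent cp 0 → ok
  c3: data parity 1, sent cp 1 → ok
Exactly one row (r2) and one column (c0) fail → the flipped bit is at their intersection.

row 2, column 0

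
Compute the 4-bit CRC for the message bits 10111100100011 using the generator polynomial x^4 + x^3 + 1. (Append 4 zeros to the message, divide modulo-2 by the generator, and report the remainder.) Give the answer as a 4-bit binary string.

1011

Append 4 zeros: 101111001000110000. Divide by 11001 (XOR where the leading bit is 1):
  pos 0: 10111 XOR 11001 = 01110
  pos 1: 11101 XOR 11001 = 00100
  pos 3: 10000 XOR 11001 = 01001
  pos 4: 10011 XOR 11001 = 01010
  pos 5: 10100 XOR 11001 = 01101
  pos 6: 11010 XOR 11001 = 00011
  pos 9: 11011 XOR 11001 = 00010
  pos 12: 10000 XOR 11001 = 01001
  pos 13: 10010 XOR 11001 = 01011
Remainder (last 4 bits) = 1011. This is the CRC / FCS.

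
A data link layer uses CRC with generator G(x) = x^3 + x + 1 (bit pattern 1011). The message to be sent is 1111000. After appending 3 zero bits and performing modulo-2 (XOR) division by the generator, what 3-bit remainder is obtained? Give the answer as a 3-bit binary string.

010

Append 3 zeros: 1111000000. Divide by 1011 (XOR where the leading bit is 1):
  pos 0: 1111 XOR 1011 = 0100
  pos 1: 1000 XOR 1011 = 0011
  pos 3: 1100 XOR 1011 = 0111
  pos 4: 1110 XOR 1011 = 0101
  pos 5: 1010 XOR 1011 = 0001
Remainder (last 3 bits) = 010. This is the CRC / FCS.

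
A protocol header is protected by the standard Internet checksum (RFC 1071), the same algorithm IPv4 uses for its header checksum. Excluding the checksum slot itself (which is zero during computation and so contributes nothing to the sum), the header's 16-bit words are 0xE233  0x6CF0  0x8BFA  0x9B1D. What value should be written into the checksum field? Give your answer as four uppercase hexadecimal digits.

89C3

One's-complement addition (fold any carry out of bit 15 back into bit 0):
  0xE233 + 0x6CF0 = 0x14F23 → wrap carry → 0x4F24
  0x4F24 + 0x8BFA = 0x0DB1E
  0xDB1E + 0x9B1D = 0x1763B → wrap carry → 0x763C
One's-complement sum = 0x763C.
Checksum = ~0x763C & 0xFFFF = 0x89C3.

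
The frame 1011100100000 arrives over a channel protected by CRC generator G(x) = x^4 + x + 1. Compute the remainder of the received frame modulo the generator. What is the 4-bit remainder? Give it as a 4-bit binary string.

0001

Modulo-2 division of 1011100100000 by 10011:
  pos 0: 10111 XOR 10011 = 00100
  pos 2: 10000 XOR 10011 = 00011
  pos 5: 11100 XOR 10011 = 01111
  pos 6: 11110 XOR 10011 = 01101
  pos 7: 11010 XOR 10011 = 01001
  pos 8: 10010 XOR 10011 = 00001
Remainder = 0001 (nonzero — an error is detected).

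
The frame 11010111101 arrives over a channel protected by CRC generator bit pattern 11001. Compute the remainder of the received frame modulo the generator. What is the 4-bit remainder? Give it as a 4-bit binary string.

0111

Modulo-2 division of 11010111101 by 11001:
  pos 0: 11010 XOR 11001 = 00011
  pos 3: 11111 XOR 11001 = 00110
  pos 5: 11010 XOR 11001 = 00011
Remainder = 0111 (nonzero — an error is detected).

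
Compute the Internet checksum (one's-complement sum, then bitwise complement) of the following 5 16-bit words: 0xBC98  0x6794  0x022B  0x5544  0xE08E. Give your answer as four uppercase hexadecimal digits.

One's-complement addition (fold any carry out of bit 15 back into bit 0):
  0xBC98 + 0x6794 = 0x1242C → wrap carry → 0x242D
  0x242D + 0x022B = 0x02658
  0x2658 + 0x5544 = 0x07B9C
  0x7B9C + 0xE08E = 0x15C2A → wrap carry → 0x5C2B
One's-complement sum = 0x5C2B.
Checksum = ~0x5C2B & 0xFFFF = 0xA3D4.

A3D4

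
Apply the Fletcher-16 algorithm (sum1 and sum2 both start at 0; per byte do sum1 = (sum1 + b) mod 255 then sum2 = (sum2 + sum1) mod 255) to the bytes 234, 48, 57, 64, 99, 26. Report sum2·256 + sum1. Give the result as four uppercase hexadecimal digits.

Running sums (mod 255):
  after byte 0 (234): sum1=234, sum2=234
  after byte 1 (48): sum1=27, sum2=6
  after byte 2 (57): sum1=84, sum2=90
  after byte 3 (64): sum1=148, sum2=238
  after byte 4 (99): sum1=247, sum2=230
  after byte 5 (26): sum1=18, sum2=248
Checksum = sum2·256 + sum1 = 248·256 + 18 = 63506 = 0xF812.

F812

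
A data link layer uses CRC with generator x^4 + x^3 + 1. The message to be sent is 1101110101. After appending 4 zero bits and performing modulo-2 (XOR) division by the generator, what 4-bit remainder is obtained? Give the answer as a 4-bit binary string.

Append 4 zeros: 11011101010000. Divide by 11001 (XOR where the leading bit is 1):
  pos 0: 11011 XOR 11001 = 00010
  pos 3: 10101 XOR 11001 = 01100
  pos 4: 11000 XOR 11001 = 00001
  pos 8: 11000 XOR 11001 = 00001
Remainder (last 4 bits) = 0010. This is the CRC / FCS.

0010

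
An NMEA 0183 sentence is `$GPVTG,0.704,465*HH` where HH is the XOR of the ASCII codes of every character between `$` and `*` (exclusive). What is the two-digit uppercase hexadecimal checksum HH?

48

XOR the ASCII codes of the payload characters:
  'G' = 0x47 → acc = 0x47
  'P' = 0x50 → acc = 0x17
  'V' = 0x56 → acc = 0x41
  'T' = 0x54 → acc = 0x15
  'G' = 0x47 → acc = 0x52
  ',' = 0x2C → acc = 0x7E
  '0' = 0x30 → acc = 0x4E
  '.' = 0x2E → acc = 0x60
  '7' = 0x37 → acc = 0x57
  '0' = 0x30 → acc = 0x67
  '4' = 0x34 → acc = 0x53
  ',' = 0x2C → acc = 0x7F
  '4' = 0x34 → acc = 0x4B
  '6' = 0x36 → acc = 0x7D
  '5' = 0x35 → acc = 0x48
Checksum = 0x48.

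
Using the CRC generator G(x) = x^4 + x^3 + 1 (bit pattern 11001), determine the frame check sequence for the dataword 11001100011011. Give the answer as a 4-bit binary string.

1000

Append 4 zeros: 110011000110110000. Divide by 11001 (XOR where the leading bit is 1):
  pos 0: 11001 XOR 11001 = 00000
  pos 5: 10001 XOR 11001 = 01000
  pos 6: 10001 XOR 11001 = 01000
  pos 7: 10000 XOR 11001 = 01001
  pos 8: 10011 XOR 11001 = 01010
  pos 9: 10101 XOR 11001 = 01100
  pos 10: 11000 XOR 11001 = 00001
Remainder (last 4 bits) = 1000. This is the CRC / FCS.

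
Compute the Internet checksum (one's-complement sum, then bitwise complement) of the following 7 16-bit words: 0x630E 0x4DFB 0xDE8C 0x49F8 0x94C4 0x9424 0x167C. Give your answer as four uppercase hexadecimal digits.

One's-complement addition (fold any carry out of bit 15 back into bit 0):
  0x630E + 0x4DFB = 0x0B109
  0xB109 + 0xDE8C = 0x18F95 → wrap carry → 0x8F96
  0x8F96 + 0x49F8 = 0x0D98E
  0xD98E + 0x94C4 = 0x16E52 → wrap carry → 0x6E53
  0x6E53 + 0x9424 = 0x10277 → wrap carry → 0x0278
  0x0278 + 0x167C = 0x018F4
One's-complement sum = 0x18F4.
Checksum = ~0x18F4 & 0xFFFF = 0xE70B.

E70B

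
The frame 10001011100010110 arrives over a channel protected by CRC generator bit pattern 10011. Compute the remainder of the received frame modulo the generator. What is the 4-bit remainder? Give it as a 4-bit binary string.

0000

Modulo-2 division of 10001011100010110 by 10011:
  pos 0: 10001 XOR 10011 = 00010
  pos 3: 10011 XOR 10011 = 00000
  pos 8: 10001 XOR 10011 = 00010
  pos 11: 10011 XOR 10011 = 00000
Remainder = 0000 (zero — the frame passes the CRC check).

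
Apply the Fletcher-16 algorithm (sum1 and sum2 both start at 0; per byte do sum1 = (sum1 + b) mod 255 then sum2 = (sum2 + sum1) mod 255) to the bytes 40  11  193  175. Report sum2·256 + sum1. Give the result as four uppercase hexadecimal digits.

Running sums (mod 255):
  after byte 0 (40): sum1=40, sum2=40
  after byte 1 (11): sum1=51, sum2=91
  after byte 2 (193): sum1=244, sum2=80
  after byte 3 (175): sum1=164, sum2=244
Checksum = sum2·256 + sum1 = 244·256 + 164 = 62628 = 0xF4A4.

F4A4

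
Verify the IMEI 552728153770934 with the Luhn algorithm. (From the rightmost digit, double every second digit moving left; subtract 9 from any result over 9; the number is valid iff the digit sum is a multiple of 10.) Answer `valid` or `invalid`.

From the right, keep odd positions and double even positions (subtract 9 from any doubled value over 9):
  doubled (positions 2,4,...): 6 0 5 1 7 5 1 → sum 25
  kept (positions 1,3,...): 4 9 7 3 1 2 2 5 → sum 33
Total = 58.
58 mod 10 = 8, so the number is invalid.

invalid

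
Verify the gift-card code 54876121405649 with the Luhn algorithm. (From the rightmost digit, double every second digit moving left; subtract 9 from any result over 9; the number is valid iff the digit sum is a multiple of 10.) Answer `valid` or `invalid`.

From the right, keep odd positions and double even positions (subtract 9 from any doubled value over 9):
  doubled (positions 2,4,...): 8 1 8 4 3 7 1 → sum 32
  kept (positions 1,3,...): 9 6 0 1 1 7 4 → sum 28
Total = 60.
60 mod 10 = 0, so the number is valid.

valid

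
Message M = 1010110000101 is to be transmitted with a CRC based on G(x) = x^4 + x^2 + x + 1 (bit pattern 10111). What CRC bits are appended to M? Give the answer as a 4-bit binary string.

Append 4 zeros: 10101100001010000. Divide by 10111 (XOR where the leading bit is 1):
  pos 0: 10101 XOR 10111 = 00010
  pos 3: 10100 XOR 10111 = 00011
  pos 6: 11001 XOR 10111 = 01110
  pos 7: 11100 XOR 10111 = 01011
  pos 8: 10111 XOR 10111 = 00000
Remainder (last 4 bits) = 0000. This is the CRC / FCS.

0000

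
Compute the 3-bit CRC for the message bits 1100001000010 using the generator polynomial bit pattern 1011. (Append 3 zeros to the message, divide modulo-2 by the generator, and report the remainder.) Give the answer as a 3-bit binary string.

Append 3 zeros: 1100001000010000. Divide by 1011 (XOR where the leading bit is 1):
  pos 0: 1100 XOR 1011 = 0111
  pos 1: 1110 XOR 1011 = 0101
  pos 2: 1010 XOR 1011 = 0001
  pos 5: 1100 XOR 1011 = 0111
  pos 6: 1110 XOR 1011 = 0101
  pos 7: 1010 XOR 1011 = 0001
  pos 10: 1100 XOR 1011 = 0111
  pos 11: 1110 XOR 1011 = 0101
  pos 12: 1010 XOR 1011 = 0001
Remainder (last 3 bits) = 001. This is the CRC / FCS.

001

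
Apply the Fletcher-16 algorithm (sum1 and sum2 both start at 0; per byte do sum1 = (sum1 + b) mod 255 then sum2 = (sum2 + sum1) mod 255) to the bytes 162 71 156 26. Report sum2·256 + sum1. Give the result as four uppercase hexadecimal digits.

B3A0

Running sums (mod 255):
  after byte 0 (162): sum1=162, sum2=162
  after byte 1 (71): sum1=233, sum2=140
  after byte 2 (156): sum1=134, sum2=19
  after byte 3 (26): sum1=160, sum2=179
Checksum = sum2·256 + sum1 = 179·256 + 160 = 45984 = 0xB3A0.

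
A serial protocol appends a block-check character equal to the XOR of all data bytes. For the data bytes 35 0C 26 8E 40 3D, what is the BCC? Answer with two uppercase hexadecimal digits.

EC

XOR the bytes together:
  start with 0x35
  0x35 ⊕ 0x0C = 0x39
  0x39 ⊕ 0x26 = 0x1F
  0x1F ⊕ 0x8E = 0x91
  0x91 ⊕ 0x40 = 0xD1
  0xD1 ⊕ 0x3D = 0xEC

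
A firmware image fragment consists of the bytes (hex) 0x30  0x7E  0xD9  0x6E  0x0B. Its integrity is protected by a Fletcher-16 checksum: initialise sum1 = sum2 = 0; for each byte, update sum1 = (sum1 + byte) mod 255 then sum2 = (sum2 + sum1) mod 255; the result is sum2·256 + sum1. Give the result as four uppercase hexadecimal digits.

Running sums (mod 255):
  after byte 0 (0x30): sum1=48, sum2=48
  after byte 1 (0x7E): sum1=174, sum2=222
  after byte 2 (0xD9): sum1=136, sum2=103
  after byte 3 (0x6E): sum1=246, sum2=94
  after byte 4 (0x0B): sum1=2, sum2=96
Checksum = sum2·256 + sum1 = 96·256 + 2 = 24578 = 0x6002.

6002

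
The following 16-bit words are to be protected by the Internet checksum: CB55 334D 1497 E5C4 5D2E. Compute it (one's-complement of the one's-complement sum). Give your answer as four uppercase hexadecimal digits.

A9D2

One's-complement addition (fold any carry out of bit 15 back into bit 0):
  0xCB55 + 0x334D = 0x0FEA2
  0xFEA2 + 0x1497 = 0x11339 → wrap carry → 0x133A
  0x133A + 0xE5C4 = 0x0F8FE
  0xF8FE + 0x5D2E = 0x1562C → wrap carry → 0x562D
One's-complement sum = 0x562D.
Checksum = ~0x562D & 0xFFFF = 0xA9D2.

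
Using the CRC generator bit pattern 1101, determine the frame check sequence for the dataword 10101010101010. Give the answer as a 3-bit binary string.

Append 3 zeros: 10101010101010000. Divide by 1101 (XOR where the leading bit is 1):
  pos 0: 1010 XOR 1101 = 0111
  pos 1: 1111 XOR 1101 = 0010
  pos 3: 1001 XOR 1101 = 0100
  pos 4: 1000 XOR 1101 = 0101
  pos 5: 1011 XOR 1101 = 0110
  pos 6: 1100 XOR 1101 = 0001
  pos 9: 1101 XOR 1101 = 0000
Remainder (last 3 bits) = 000. This is the CRC / FCS.

000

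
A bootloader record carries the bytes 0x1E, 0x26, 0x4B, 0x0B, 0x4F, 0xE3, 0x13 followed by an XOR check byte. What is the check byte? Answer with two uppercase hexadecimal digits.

XOR the bytes together:
  start with 0x1E
  0x1E ⊕ 0x26 = 0x38
  0x38 ⊕ 0x4B = 0x73
  0x73 ⊕ 0x0B = 0x78
  0x78 ⊕ 0x4F = 0x37
  0x37 ⊕ 0xE3 = 0xD4
  0xD4 ⊕ 0x13 = 0xC7

C7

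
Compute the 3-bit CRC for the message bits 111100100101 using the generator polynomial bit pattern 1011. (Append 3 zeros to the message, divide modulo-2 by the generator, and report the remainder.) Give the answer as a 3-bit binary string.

011

Append 3 zeros: 111100100101000. Divide by 1011 (XOR where the leading bit is 1):
  pos 0: 1111 XOR 1011 = 0100
  pos 1: 1000 XOR 1011 = 0011
  pos 3: 1101 XOR 1011 = 0110
  pos 4: 1100 XOR 1011 = 0111
  pos 5: 1110 XOR 1011 = 0101
  pos 6: 1011 XOR 1011 = 0000
  pos 11: 1000 XOR 1011 = 0011
Remainder (last 3 bits) = 011. This is the CRC / FCS.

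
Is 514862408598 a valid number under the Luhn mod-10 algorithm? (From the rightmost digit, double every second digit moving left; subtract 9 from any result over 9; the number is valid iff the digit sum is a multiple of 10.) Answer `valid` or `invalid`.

valid

From the right, keep odd positions and double even positions (subtract 9 from any doubled value over 9):
  doubled (positions 2,4,...): 9 7 8 3 8 1 → sum 36
  kept (positions 1,3,...): 8 5 0 2 8 1 → sum 24
Total = 60.
60 mod 10 = 0, so the number is valid.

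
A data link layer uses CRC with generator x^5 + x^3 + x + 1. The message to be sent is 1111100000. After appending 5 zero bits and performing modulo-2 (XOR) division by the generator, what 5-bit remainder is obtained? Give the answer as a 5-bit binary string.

Append 5 zeros: 111110000000000. Divide by 101011 (XOR where the leading bit is 1):
  pos 0: 111110 XOR 101011 = 010101
  pos 1: 101010 XOR 101011 = 000001
  pos 6: 100000 XOR 101011 = 001011
  pos 8: 101100 XOR 101011 = 000111
Remainder (last 5 bits) = 01110. This is the CRC / FCS.

01110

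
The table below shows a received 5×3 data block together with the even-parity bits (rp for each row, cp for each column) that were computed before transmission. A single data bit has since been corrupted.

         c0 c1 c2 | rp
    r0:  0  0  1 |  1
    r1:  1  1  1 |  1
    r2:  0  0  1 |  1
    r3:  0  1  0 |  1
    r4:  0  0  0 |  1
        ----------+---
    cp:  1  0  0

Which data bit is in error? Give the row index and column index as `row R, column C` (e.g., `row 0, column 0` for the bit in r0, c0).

row 4, column 2

Recompute each row's even parity and compare to rp:
  r0: data parity 1, sent rp 1 → ok
  r1: data parity 1, sent rp 1 → ok
  r2: data parity 1, sent rp 1 → ok
  r3: data parity 1, sent rp 1 → ok
  r4: data parity 0, sent rp 1 → mismatch
Recompute each column's even parity and compare to cp:
  c0: data parity 1, sent cp 1 → ok
  c1: data parity 0, sent cp 0 → ok
  c2: data parity 1, sent cp 0 → mismatch
Exactly one row (r4) and one column (c2) fail → the flipped bit is at their intersection.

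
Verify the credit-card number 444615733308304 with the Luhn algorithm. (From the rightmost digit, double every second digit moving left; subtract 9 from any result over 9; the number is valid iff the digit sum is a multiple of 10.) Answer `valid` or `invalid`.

From the right, keep odd positions and double even positions (subtract 9 from any doubled value over 9):
  doubled (positions 2,4,...): 0 7 6 6 1 3 8 → sum 31
  kept (positions 1,3,...): 4 3 0 3 7 1 4 4 → sum 26
Total = 57.
57 mod 10 = 7, so the number is invalid.

invalid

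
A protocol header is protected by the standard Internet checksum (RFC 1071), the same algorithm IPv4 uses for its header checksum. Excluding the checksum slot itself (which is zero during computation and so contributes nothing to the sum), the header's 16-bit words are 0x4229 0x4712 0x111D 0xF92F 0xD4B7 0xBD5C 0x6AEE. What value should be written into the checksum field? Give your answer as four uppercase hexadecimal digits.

One's-complement addition (fold any carry out of bit 15 back into bit 0):
  0x4229 + 0x4712 = 0x0893B
  0x893B + 0x111D = 0x09A58
  0x9A58 + 0xF92F = 0x19387 → wrap carry → 0x9388
  0x9388 + 0xD4B7 = 0x1683F → wrap carry → 0x6840
  0x6840 + 0xBD5C = 0x1259C → wrap carry → 0x259D
  0x259D + 0x6AEE = 0x0908B
One's-complement sum = 0x908B.
Checksum = ~0x908B & 0xFFFF = 0x6F74.

6F74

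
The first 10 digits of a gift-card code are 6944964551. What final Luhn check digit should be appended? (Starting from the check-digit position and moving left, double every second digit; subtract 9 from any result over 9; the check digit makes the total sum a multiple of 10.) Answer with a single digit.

9

Partial digits right→left: 1 5 5 4 6 9 4 4 9 6
Double every second digit counting from the check-digit position (so the 1st, 3rd, 5th, ... of the partial from the right).
  doubled (with −9 where >9): 2 1 3 8 9 → sum 23
  kept as-is: 5 4 9 4 6 → sum 28
Total = 23 + 28 = 51.
Check digit = (10 − (51 mod 10)) mod 10 = 9.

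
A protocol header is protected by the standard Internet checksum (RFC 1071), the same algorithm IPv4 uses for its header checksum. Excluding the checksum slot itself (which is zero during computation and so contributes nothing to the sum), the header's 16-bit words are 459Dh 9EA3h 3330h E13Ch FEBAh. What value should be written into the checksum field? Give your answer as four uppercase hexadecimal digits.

0897

One's-complement addition (fold any carry out of bit 15 back into bit 0):
  0x459D + 0x9EA3 = 0x0E440
  0xE440 + 0x3330 = 0x11770 → wrap carry → 0x1771
  0x1771 + 0xE13C = 0x0F8AD
  0xF8AD + 0xFEBA = 0x1F767 → wrap carry → 0xF768
One's-complement sum = 0xF768.
Checksum = ~0xF768 & 0xFFFF = 0x0897.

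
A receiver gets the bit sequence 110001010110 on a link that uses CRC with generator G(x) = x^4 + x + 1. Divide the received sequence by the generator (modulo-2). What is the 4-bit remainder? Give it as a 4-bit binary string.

Modulo-2 division of 110001010110 by 10011:
  pos 0: 11000 XOR 10011 = 01011
  pos 1: 10111 XOR 10011 = 00100
  pos 3: 10001 XOR 10011 = 00010
  pos 6: 10011 XOR 10011 = 00000
Remainder = 0000 (zero — the frame passes the CRC check).

0000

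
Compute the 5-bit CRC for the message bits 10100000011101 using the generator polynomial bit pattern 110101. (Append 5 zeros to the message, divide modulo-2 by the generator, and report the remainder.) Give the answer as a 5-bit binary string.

Append 5 zeros: 1010000001110100000. Divide by 110101 (XOR where the leading bit is 1):
  pos 0: 101000 XOR 110101 = 011101
  pos 1: 111010 XOR 110101 = 001111
  pos 3: 111100 XOR 110101 = 001001
  pos 5: 100111 XOR 110101 = 010010
  pos 6: 100101 XOR 110101 = 010000
  pos 7: 100000 XOR 110101 = 010101
  pos 8: 101011 XOR 110101 = 011110
  pos 9: 111100 XOR 110101 = 001001
  pos 11: 100100 XOR 110101 = 010001
  pos 12: 100010 XOR 110101 = 010111
  pos 13: 101110 XOR 110101 = 011011
Remainder (last 5 bits) = 11011. This is the CRC / FCS.

11011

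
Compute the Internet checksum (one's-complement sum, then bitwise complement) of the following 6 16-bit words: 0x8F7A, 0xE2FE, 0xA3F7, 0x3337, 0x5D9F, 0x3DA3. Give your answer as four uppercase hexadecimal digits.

1B15

One's-complement addition (fold any carry out of bit 15 back into bit 0):
  0x8F7A + 0xE2FE = 0x17278 → wrap carry → 0x7279
  0x7279 + 0xA3F7 = 0x11670 → wrap carry → 0x1671
  0x1671 + 0x3337 = 0x049A8
  0x49A8 + 0x5D9F = 0x0A747
  0xA747 + 0x3DA3 = 0x0E4EA
One's-complement sum = 0xE4EA.
Checksum = ~0xE4EA & 0xFFFF = 0x1B15.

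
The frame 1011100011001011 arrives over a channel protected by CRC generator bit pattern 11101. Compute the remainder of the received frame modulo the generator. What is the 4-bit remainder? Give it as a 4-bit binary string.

Modulo-2 division of 1011100011001011 by 11101:
  pos 0: 10111 XOR 11101 = 01010
  pos 1: 10100 XOR 11101 = 01001
  pos 2: 10010 XOR 11101 = 01111
  pos 3: 11110 XOR 11101 = 00011
  pos 6: 11110 XOR 11101 = 00011
  pos 9: 11010 XOR 11101 = 00111
  pos 11: 11111 XOR 11101 = 00010
Remainder = 0010 (nonzero — an error is detected).

0010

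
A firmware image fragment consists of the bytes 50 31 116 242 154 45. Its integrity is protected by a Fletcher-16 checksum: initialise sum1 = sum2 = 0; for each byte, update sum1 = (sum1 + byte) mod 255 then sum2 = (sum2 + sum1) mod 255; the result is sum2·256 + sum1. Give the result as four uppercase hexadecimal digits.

Running sums (mod 255):
  after byte 0 (50): sum1=50, sum2=50
  after byte 1 (31): sum1=81, sum2=131
  after byte 2 (116): sum1=197, sum2=73
  after byte 3 (242): sum1=184, sum2=2
  after byte 4 (154): sum1=83, sum2=85
  after byte 5 (45): sum1=128, sum2=213
Checksum = sum2·256 + sum1 = 213·256 + 128 = 54656 = 0xD580.

D580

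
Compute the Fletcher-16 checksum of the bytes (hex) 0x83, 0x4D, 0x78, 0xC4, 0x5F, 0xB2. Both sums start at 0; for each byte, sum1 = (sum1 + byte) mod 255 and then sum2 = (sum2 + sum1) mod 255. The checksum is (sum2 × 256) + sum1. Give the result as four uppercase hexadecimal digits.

Running sums (mod 255):
  after byte 0 (0x83): sum1=131, sum2=131
  after byte 1 (0x4D): sum1=208, sum2=84
  after byte 2 (0x78): sum1=73, sum2=157
  after byte 3 (0xC4): sum1=14, sum2=171
  after byte 4 (0x5F): sum1=109, sum2=25
  after byte 5 (0xB2): sum1=32, sum2=57
Checksum = sum2·256 + sum1 = 57·256 + 32 = 14624 = 0x3920.

3920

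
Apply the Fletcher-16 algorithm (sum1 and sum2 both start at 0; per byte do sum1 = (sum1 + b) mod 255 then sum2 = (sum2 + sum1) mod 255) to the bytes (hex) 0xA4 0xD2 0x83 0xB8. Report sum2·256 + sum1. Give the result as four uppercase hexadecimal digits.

Running sums (mod 255):
  after byte 0 (0xA4): sum1=164, sum2=164
  after byte 1 (0xD2): sum1=119, sum2=28
  after byte 2 (0x83): sum1=250, sum2=23
  after byte 3 (0xB8): sum1=179, sum2=202
Checksum = sum2·256 + sum1 = 202·256 + 179 = 51891 = 0xCAB3.

CAB3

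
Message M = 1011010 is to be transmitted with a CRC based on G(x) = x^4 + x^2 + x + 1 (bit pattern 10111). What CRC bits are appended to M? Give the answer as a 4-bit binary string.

0101

Append 4 zeros: 10110100000. Divide by 10111 (XOR where the leading bit is 1):
  pos 0: 10110 XOR 10111 = 00001
  pos 4: 11000 XOR 10111 = 01111
  pos 5: 11110 XOR 10111 = 01001
  pos 6: 10010 XOR 10111 = 00101
Remainder (last 4 bits) = 0101. This is the CRC / FCS.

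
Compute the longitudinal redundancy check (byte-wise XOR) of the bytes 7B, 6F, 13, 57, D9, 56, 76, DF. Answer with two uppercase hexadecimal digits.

XOR the bytes together:
  start with 0x7B
  0x7B ⊕ 0x6F = 0x14
  0x14 ⊕ 0x13 = 0x07
  0x07 ⊕ 0x57 = 0x50
  0x50 ⊕ 0xD9 = 0x89
  0x89 ⊕ 0x56 = 0xDF
  0xDF ⊕ 0x76 = 0xA9
  0xA9 ⊕ 0xDF = 0x76

76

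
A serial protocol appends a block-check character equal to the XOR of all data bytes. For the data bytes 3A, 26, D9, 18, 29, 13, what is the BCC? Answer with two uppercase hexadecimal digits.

E7

XOR the bytes together:
  start with 0x3A
  0x3A ⊕ 0x26 = 0x1C
  0x1C ⊕ 0xD9 = 0xC5
  0xC5 ⊕ 0x18 = 0xDD
  0xDD ⊕ 0x29 = 0xF4
  0xF4 ⊕ 0x13 = 0xE7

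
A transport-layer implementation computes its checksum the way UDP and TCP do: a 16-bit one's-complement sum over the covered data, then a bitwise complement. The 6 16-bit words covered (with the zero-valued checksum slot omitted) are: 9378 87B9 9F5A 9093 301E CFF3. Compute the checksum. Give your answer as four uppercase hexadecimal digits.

B4CD

One's-complement addition (fold any carry out of bit 15 back into bit 0):
  0x9378 + 0x87B9 = 0x11B31 → wrap carry → 0x1B32
  0x1B32 + 0x9F5A = 0x0BA8C
  0xBA8C + 0x9093 = 0x14B1F → wrap carry → 0x4B20
  0x4B20 + 0x301E = 0x07B3E
  0x7B3E + 0xCFF3 = 0x14B31 → wrap carry → 0x4B32
One's-complement sum = 0x4B32.
Checksum = ~0x4B32 & 0xFFFF = 0xB4CD.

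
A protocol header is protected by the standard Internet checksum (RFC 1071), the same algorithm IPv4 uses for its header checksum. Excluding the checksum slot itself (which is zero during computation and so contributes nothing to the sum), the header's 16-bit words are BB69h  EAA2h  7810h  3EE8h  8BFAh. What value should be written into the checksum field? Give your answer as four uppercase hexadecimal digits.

One's-complement addition (fold any carry out of bit 15 back into bit 0):
  0xBB69 + 0xEAA2 = 0x1A60B → wrap carry → 0xA60C
  0xA60C + 0x7810 = 0x11E1C → wrap carry → 0x1E1D
  0x1E1D + 0x3EE8 = 0x05D05
  0x5D05 + 0x8BFA = 0x0E8FF
One's-complement sum = 0xE8FF.
Checksum = ~0xE8FF & 0xFFFF = 0x1700.

1700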